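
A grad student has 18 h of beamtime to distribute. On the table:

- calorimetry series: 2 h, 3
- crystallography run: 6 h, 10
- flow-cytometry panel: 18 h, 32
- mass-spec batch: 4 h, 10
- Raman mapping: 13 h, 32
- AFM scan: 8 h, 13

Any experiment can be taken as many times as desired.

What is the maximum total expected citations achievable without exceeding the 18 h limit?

43

Ranking by ratio (expected citations/h): mass-spec batch 2.50, Raman mapping 2.46, flow-cytometry panel 1.78, crystallography run 1.67.
Taking calorimetry series + 4×mass-spec batch: 18 h used, 43 in expected citations.
Every other selection either busts 18 h or fails to beat 43.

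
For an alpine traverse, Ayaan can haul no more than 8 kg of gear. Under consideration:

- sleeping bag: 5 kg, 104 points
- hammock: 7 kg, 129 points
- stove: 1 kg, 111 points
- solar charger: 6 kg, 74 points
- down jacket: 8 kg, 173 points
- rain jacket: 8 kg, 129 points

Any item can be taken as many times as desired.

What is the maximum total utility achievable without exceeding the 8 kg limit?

888

Ranking by ratio (utility/kg): stove 111.00, down jacket 21.62, sleeping bag 20.80, hammock 18.43.
Taking 8×stove: 8 kg used, 888 in utility.
Nothing else within 8 kg beats 888.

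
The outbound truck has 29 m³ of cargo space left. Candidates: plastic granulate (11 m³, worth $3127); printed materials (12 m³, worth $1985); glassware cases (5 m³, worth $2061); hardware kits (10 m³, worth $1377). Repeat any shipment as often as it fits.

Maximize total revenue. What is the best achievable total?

5×glassware cases uses 25 of the 29 m³ and totals 10305.
Every other selection either busts 29 m³ or fails to beat 10305.

10305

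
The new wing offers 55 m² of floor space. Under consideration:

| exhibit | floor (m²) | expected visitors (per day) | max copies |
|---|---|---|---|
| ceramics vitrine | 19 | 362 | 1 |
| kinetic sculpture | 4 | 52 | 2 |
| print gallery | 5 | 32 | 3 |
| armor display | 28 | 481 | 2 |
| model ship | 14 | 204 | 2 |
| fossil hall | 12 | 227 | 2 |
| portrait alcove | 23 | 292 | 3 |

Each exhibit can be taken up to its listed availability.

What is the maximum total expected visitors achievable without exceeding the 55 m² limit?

Density check — ceramics vitrine 19.05, fossil hall 18.92, armor display 17.18, model ship 14.57 are the best per m².
A density-first pass picks ceramics vitrine + 2×kinetic sculpture + 2×fossil hall — 920 at 51 m².
Dropping 2×fossil hall frees 24 m²; slotting in armor display (28 m²) lifts the total to 947 at 55 m².
That's the maximum — no swap from here does better than 947.

947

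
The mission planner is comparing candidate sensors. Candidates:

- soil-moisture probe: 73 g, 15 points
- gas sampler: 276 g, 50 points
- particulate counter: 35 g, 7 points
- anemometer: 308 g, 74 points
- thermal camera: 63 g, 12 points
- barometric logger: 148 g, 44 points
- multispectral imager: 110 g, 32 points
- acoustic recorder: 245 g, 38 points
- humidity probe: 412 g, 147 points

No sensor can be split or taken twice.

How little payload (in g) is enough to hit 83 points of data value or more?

293

Need the lightest bundle worth ≥ 83.
particulate counter + barometric logger + multispectral imager: 83 data value at 293 g.
Below 293 g the best achievable stays under 83.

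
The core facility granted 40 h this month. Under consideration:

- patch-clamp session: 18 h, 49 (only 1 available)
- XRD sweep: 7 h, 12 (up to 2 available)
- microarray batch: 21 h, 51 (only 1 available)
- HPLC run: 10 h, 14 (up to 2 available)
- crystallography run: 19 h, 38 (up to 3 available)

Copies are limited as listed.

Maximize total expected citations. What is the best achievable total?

100

By expected citations per h: patch-clamp session 2.72, microarray batch 2.43, crystallography run 2.00, XRD sweep 1.71 lead.
Taking patch-clamp session + microarray batch: 39 h used, 100 in expected citations.
Every other selection either busts 40 h or exceeds an availability limit or fails to beat 100.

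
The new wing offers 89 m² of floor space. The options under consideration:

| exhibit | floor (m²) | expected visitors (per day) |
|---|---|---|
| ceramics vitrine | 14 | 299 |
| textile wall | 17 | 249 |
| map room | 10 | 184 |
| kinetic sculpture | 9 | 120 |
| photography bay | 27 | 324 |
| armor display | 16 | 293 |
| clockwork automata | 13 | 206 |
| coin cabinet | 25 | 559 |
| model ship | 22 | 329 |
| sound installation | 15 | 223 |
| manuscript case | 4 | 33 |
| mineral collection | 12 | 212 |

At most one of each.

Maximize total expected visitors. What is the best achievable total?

1692

Filling by ratio: ceramics vitrine + map room + kinetic sculpture + armor display + coin cabinet + mineral collection for 1667, with 3 m² left unused.
Dropping map room and kinetic sculpture frees 19 m²; slotting in model ship (22 m²) lifts the total to 1692 at 89 m².
An exhaustive check of the 4096 subsets confirms 1692.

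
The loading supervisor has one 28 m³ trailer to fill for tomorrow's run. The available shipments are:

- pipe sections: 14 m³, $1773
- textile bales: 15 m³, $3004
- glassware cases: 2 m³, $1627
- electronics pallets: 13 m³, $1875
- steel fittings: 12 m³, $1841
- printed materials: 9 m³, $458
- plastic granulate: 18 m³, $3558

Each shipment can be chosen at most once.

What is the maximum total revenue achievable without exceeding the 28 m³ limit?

5343

Density check — glassware cases 813.50, textile bales 200.27, plastic granulate 197.67 are the best per m³.
A density-first pass picks textile bales + glassware cases + printed materials — 5089 at 26 m³.
Replace textile bales and printed materials with electronics pallets + steel fittings: the trade gains 254 net, giving 5343 at 27 m³.
Every other selection either busts 28 m³ or fails to beat 5343.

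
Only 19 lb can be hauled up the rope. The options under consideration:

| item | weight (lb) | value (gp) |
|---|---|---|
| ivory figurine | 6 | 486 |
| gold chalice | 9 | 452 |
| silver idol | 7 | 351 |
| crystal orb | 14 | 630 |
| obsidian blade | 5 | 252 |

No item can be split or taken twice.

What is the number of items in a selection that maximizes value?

3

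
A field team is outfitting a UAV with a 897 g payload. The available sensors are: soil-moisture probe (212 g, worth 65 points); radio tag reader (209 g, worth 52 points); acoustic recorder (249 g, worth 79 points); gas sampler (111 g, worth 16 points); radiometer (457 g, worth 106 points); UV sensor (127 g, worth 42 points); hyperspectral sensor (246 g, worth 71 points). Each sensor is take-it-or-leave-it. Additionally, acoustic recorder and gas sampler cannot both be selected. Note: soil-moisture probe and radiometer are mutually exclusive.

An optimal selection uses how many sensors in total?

4

The maximum data value within 897 g is 257.
One optimal bundle: soil-moisture probe + acoustic recorder + UV sensor + hyperspectral sensor (834 g).
Every optimal selection uses 4 sensors.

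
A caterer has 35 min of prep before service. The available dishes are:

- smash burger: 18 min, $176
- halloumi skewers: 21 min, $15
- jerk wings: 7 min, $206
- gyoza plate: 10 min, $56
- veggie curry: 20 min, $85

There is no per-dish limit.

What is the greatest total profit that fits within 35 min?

Best packing: 5×jerk wings — 35 min, 1030 total.

1030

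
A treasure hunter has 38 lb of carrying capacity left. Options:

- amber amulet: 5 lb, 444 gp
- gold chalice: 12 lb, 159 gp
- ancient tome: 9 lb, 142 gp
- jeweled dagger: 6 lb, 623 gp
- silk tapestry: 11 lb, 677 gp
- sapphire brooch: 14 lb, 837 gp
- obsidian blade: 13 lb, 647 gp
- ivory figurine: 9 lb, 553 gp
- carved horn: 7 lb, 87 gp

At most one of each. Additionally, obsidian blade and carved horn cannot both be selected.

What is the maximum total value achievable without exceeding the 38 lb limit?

2581

A density-first pass picks amber amulet + jeweled dagger + silk tapestry + ivory figurine + carved horn — 2384 at 38 lb.
Dropping ivory figurine and carved horn frees 16 lb; slotting in sapphire brooch (14 lb) lifts the total to 2581 at 36 lb.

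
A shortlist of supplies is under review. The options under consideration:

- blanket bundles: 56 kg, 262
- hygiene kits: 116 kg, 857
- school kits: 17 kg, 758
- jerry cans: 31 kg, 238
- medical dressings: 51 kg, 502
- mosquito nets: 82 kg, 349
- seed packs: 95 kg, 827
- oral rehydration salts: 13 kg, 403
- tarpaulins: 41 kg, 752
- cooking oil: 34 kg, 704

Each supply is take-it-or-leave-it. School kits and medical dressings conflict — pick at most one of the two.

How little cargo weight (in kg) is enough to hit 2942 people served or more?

Need the lightest bundle worth ≥ 2942.
Taking school kits + seed packs + tarpaulins + cooking oil gives 3041 (≥ 2942) for 187 kg.
Any bundle with less than 187 kg falls short of 2942.

187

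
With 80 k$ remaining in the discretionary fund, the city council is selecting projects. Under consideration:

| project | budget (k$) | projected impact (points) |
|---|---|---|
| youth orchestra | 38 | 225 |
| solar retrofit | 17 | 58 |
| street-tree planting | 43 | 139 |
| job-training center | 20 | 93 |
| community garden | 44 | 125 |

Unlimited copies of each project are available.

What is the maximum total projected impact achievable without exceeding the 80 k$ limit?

450

The ratio ordering already packs tightly: 2×youth orchestra, 76 k$, 450.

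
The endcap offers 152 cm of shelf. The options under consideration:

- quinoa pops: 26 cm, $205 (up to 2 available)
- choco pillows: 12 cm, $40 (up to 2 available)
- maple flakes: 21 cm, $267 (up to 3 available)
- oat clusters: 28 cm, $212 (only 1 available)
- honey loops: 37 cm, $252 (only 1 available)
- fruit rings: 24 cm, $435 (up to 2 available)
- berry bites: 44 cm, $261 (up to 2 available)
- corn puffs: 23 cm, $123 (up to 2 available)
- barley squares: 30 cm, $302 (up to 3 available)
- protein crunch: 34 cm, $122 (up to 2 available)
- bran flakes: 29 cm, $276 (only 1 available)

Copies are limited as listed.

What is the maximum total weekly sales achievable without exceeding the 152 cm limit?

Filling by ratio: 3×maple flakes + 2×fruit rings + barley squares for 1973, with 11 cm left unused.
Dropping maple flakes frees 21 cm; slotting in barley squares (30 cm) lifts the total to 2008 at 150 cm.
The spare 2 cm is too small for any remaining product, and no exchange beats 2008.

2008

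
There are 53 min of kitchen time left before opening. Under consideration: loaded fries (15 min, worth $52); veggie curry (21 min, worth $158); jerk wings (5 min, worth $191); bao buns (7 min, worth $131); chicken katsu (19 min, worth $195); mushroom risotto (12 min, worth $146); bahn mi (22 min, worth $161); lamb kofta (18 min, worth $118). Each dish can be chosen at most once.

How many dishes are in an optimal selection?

4

Best achievable profit is 678.
One optimal bundle: jerk wings + bao buns + chicken katsu + bahn mi (53 min).
Every optimal selection uses 4 dishes.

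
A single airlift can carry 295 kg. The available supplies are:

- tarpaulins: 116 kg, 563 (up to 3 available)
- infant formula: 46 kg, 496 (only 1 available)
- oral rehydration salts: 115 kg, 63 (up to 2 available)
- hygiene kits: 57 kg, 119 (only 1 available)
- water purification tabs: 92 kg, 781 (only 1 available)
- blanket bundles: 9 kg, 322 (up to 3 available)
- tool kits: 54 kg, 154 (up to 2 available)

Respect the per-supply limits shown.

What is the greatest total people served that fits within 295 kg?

Tarpaulins + infant formula + water purification tabs + 3×blanket bundles uses 281 of the 295 kg and totals 2806.
No other feasible combination exceeds 2806.

2806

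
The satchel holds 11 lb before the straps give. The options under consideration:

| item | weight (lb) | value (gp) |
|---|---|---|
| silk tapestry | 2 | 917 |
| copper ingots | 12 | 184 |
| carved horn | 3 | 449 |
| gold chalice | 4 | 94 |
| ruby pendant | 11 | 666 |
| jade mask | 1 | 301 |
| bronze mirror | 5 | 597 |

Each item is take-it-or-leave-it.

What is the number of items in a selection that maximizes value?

Best achievable value is 2264.
One optimal bundle: silk tapestry + carved horn + jade mask + bronze mirror (11 lb).
Any selection reaching 2264 contains exactly 4 items.

4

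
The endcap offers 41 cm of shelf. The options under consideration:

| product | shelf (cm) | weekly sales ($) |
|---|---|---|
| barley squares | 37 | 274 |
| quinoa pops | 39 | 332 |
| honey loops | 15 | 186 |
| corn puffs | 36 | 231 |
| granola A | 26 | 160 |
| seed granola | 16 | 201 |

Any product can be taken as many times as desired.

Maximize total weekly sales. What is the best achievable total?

402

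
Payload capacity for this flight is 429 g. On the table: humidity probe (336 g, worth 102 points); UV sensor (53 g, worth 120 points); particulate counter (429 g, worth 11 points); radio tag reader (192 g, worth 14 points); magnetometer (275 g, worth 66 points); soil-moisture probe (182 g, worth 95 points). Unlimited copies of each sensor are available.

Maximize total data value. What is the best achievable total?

960

By data value per g: UV sensor 2.26, soil-moisture probe 0.52, humidity probe 0.30 lead.
Taking 8×UV sensor: 424 g used, 960 in data value.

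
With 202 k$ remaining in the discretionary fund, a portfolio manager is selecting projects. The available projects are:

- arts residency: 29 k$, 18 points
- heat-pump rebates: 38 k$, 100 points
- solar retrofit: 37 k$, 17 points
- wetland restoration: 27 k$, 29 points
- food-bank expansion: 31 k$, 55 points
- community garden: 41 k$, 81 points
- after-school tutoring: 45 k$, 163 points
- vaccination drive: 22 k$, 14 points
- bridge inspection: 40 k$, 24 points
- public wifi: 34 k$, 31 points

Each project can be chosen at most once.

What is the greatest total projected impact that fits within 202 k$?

430

Ranking by ratio (projected impact/k$): after-school tutoring 3.62, heat-pump rebates 2.63, community garden 1.98.
A density-first pass picks heat-pump rebates + wetland restoration + food-bank expansion + community garden + after-school tutoring — 428 at 182 k$.
The 27 k$ tied up in wetland restoration is better spent on public wifi — total rises to 430 (189 k$).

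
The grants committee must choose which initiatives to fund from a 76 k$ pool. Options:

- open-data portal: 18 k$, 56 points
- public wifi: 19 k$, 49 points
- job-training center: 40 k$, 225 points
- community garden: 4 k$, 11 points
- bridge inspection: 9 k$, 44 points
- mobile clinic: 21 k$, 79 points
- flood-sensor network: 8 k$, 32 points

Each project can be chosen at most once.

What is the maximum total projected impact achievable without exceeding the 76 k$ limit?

Ranking by ratio (projected impact/k$): job-training center 5.62, bridge inspection 4.89, flood-sensor network 4.00.
Filling by ratio: open-data portal + job-training center + bridge inspection + flood-sensor network for 357, with 1 k$ left unused.
Dropping open-data portal and flood-sensor network frees 26 k$; slotting in community garden + mobile clinic (25 k$) lifts the total to 359 at 74 k$.
That's the maximum — no swap from here does better than 359.

359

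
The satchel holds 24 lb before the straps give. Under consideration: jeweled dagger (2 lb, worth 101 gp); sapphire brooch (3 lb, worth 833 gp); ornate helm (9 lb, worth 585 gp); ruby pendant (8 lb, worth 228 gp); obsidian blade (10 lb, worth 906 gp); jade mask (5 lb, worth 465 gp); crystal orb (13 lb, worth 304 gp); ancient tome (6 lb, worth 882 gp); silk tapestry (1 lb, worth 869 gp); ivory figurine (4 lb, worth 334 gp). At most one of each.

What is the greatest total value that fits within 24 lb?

By value per lb: silk tapestry 869.00, sapphire brooch 277.67, ancient tome 147.00 lead.
The ratio heuristic lands on jeweled dagger + sapphire brooch + jade mask + ancient tome + silk tapestry + ivory figurine (3484) but leaves 3 lb idle.
Replace jeweled dagger and jade mask with obsidian blade: the trade gains 340 net, giving 3824 at 24 lb.
An exhaustive check of the 1024 subsets confirms 3824.

3824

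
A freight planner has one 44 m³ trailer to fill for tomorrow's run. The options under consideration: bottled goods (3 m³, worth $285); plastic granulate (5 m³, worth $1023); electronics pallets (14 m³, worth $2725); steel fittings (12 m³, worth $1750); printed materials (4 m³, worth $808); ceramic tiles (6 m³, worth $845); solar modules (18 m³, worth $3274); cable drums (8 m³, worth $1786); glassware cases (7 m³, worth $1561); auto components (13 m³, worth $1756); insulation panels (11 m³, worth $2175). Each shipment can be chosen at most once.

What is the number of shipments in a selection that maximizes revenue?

Optimal total is 9055.
electronics pallets + printed materials + cable drums + glassware cases + insulation panels hits 9055 at 44 m³.
All optima have 5 shipments.

5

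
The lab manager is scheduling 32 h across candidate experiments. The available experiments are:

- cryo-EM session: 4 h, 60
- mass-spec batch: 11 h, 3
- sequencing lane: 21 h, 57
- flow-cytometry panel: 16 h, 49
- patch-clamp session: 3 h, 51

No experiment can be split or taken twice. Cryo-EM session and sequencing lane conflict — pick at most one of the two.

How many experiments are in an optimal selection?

The maximum expected citations within 32 h is 160.
cryo-EM session + flow-cytometry panel + patch-clamp session hits 160 at 23 h.
All optima have 3 experiments.

3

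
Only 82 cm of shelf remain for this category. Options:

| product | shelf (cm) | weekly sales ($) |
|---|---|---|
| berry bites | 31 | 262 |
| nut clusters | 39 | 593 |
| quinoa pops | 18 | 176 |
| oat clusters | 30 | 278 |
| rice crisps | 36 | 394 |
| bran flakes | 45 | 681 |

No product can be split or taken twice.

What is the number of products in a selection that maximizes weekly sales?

2

Best achievable weekly sales is 1075.
rice crisps + bran flakes hits 1075 at 81 cm.
Every optimal selection uses 2 products.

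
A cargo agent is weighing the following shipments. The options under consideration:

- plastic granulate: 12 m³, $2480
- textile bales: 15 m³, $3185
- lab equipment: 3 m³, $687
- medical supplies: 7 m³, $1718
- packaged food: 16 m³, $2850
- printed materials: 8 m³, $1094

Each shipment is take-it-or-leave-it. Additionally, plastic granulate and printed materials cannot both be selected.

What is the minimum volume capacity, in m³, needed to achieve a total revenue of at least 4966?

25

Minimise m³ subject to total revenue ≥ 4966.
Taking textile bales + lab equipment + medical supplies gives 5590 (≥ 4966) for 25 m³.
No combination under 25 m³ hits 4966.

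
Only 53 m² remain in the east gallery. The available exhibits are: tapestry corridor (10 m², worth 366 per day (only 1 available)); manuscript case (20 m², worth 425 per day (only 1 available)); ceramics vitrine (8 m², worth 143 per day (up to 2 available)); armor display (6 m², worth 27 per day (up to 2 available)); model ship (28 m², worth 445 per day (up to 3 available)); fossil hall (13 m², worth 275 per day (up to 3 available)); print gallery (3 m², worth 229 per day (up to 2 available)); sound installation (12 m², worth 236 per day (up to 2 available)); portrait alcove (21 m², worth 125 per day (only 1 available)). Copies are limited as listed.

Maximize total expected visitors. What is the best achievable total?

1571

Taking the top-ratio exhibits first gives tapestry corridor + manuscript case + fossil hall + 2×print gallery for 1524 (49 m²).
Dropping manuscript case frees 20 m²; slotting in 2×sound installation (24 m²) lifts the total to 1571 at 53 m².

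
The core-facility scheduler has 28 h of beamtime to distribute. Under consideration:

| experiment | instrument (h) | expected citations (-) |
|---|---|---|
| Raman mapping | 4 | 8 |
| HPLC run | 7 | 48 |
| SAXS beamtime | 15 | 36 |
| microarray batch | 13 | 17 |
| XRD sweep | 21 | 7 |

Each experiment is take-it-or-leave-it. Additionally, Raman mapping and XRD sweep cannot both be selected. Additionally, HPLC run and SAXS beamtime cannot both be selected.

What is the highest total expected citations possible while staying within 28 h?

73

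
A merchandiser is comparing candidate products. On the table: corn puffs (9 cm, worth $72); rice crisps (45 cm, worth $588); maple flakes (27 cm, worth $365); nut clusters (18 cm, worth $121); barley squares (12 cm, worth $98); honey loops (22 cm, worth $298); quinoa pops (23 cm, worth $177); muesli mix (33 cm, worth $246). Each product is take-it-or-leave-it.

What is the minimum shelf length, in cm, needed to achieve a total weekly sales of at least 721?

Look for the lowest-shelf combination reaching 721.
corn puffs + maple flakes + honey loops reaches 735 using 58 cm.
Below 58 cm the best achievable stays under 721.

58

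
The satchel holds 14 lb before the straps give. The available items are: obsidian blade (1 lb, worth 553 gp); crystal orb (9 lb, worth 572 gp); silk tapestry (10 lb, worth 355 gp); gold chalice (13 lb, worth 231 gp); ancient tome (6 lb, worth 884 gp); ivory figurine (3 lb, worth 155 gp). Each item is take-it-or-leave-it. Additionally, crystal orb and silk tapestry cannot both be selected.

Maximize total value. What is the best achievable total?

1592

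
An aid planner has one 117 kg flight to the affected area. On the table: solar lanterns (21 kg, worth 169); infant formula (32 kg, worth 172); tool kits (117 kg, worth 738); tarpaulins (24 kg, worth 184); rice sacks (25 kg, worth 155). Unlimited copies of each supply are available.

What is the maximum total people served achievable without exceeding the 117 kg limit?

A density-first pass picks 5×solar lanterns — 845 at 105 kg.
Dropping 4×solar lanterns frees 84 kg; slotting in 4×tarpaulins (96 kg) lifts the total to 905 at 117 kg.

905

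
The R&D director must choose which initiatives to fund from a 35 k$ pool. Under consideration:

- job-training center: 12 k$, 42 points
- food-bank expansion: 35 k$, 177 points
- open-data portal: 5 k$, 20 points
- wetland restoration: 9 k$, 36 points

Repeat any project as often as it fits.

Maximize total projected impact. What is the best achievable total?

177

By projected impact per k$: food-bank expansion 5.06, open-data portal 4.00, wetland restoration 4.00 lead.
Taking food-bank expansion: 35 k$ used, 177 in projected impact.
No other feasible combination exceeds 177.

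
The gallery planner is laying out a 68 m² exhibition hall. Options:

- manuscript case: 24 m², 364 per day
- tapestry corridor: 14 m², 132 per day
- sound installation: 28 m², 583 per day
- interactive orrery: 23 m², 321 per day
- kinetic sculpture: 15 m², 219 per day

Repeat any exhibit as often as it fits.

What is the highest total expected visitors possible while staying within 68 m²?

1166

Best packing: manuscript case + sound installation + kinetic sculpture — 67 m², 1166 total.
No other feasible combination exceeds 1166.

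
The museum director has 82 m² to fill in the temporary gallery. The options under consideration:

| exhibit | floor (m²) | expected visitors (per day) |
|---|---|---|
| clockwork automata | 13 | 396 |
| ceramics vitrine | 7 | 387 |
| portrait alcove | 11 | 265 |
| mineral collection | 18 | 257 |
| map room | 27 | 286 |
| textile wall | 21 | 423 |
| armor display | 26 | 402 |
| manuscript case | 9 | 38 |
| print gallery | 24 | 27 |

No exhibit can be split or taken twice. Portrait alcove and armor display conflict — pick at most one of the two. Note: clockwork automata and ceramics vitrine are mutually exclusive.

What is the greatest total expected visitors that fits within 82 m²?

Taking ceramics vitrine + mineral collection + textile wall + armor display + manuscript case: 81 m² used, 1507 in expected visitors.

1507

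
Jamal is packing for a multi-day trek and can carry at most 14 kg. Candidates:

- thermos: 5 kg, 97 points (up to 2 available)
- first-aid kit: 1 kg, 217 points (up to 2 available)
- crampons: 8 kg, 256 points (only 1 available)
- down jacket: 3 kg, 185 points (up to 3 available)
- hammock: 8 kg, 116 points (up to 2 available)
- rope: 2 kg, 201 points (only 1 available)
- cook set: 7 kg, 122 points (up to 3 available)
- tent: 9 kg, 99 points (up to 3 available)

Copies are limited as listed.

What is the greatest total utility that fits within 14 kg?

1190

By utility per kg: first-aid kit 217.00, rope 100.50, down jacket 61.67, crampons 32.00 lead.
Best packing: 2×first-aid kit + 3×down jacket + rope — 13 kg, 1190 total.
The spare 1 kg is too small for any remaining item, and no exchange beats 1190.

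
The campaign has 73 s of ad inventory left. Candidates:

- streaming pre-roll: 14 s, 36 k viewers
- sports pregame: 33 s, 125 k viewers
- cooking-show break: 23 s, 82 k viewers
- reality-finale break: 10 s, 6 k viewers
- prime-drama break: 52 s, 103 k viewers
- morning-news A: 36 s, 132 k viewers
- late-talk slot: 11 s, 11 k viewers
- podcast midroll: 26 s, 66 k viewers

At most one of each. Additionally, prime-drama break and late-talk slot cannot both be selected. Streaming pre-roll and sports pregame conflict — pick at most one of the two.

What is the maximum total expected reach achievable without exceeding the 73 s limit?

257

Taking sports pregame + morning-news A: 69 s used, 257 in expected reach.
No other feasible combination exceeds 257.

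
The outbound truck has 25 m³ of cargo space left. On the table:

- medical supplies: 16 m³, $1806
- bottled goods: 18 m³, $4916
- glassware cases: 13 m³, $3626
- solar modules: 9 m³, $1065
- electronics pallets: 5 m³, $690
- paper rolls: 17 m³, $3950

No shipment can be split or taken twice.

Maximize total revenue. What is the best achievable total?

Density check — glassware cases 278.92, bottled goods 273.11, paper rolls 232.35, electronics pallets 138.00 are the best per m³.
A density-first pass picks glassware cases + electronics pallets — 4316 at 18 m³.
Dropping glassware cases frees 13 m³; slotting in bottled goods (18 m³) lifts the total to 5606 at 23 m³.

5606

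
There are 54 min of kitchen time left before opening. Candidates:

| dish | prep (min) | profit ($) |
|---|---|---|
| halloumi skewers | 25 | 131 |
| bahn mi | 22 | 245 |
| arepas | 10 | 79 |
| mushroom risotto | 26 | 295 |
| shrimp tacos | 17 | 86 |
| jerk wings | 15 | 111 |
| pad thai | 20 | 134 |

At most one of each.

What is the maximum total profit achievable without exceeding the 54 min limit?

540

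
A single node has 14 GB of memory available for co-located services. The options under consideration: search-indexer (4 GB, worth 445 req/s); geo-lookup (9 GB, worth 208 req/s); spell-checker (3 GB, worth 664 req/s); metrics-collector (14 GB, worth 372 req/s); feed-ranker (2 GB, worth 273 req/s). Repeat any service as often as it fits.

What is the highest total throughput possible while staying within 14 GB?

2929

Ranking by ratio (throughput/GB): spell-checker 221.33, feed-ranker 136.50, search-indexer 111.25.
The ratio ordering already packs tightly: 4×spell-checker + feed-ranker, 14 GB, 2929.
Every other selection either busts 14 GB or fails to beat 2929.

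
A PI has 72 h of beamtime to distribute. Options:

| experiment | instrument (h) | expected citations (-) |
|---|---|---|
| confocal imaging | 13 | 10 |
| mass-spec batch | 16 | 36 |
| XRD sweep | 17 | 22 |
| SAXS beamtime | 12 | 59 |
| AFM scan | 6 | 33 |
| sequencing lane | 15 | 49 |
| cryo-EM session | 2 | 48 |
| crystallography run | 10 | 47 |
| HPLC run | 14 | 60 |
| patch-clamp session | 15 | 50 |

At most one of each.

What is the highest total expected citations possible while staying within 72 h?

313

Taking the top-ratio experiments first gives confocal imaging + SAXS beamtime + AFM scan + cryo-EM session + crystallography run + HPLC run + patch-clamp session for 307 (72 h).
Replace confocal imaging and AFM scan with sequencing lane: the trade gains 6 net, giving 313 at 68 h.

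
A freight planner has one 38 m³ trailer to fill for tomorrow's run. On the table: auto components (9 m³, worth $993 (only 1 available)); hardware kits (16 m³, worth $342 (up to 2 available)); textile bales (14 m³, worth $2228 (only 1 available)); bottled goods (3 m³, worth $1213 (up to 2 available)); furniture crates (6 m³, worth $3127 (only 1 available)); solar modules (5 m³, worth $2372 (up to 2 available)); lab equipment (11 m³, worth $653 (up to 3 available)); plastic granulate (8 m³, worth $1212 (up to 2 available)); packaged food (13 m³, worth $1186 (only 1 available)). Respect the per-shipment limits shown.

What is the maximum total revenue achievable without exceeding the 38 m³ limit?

Filling by ratio: textile bales + 2×bottled goods + furniture crates + 2×solar modules for 12525, with 2 m³ left unused.
Dropping textile bales frees 14 m³; slotting in 2×plastic granulate (16 m³) lifts the total to 12721 at 38 m³.
Nothing else within 38 m³ beats 12721.

12721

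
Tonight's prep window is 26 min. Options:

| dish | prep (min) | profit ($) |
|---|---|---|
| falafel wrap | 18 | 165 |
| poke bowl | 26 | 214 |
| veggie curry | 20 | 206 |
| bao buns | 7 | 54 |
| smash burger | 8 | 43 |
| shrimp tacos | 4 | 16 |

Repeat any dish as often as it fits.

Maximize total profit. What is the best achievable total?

222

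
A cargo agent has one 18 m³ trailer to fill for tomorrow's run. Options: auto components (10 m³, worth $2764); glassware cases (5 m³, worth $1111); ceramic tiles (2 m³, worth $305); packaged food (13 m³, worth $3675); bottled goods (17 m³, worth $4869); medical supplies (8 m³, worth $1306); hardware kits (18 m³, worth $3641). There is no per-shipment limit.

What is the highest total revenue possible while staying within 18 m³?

4869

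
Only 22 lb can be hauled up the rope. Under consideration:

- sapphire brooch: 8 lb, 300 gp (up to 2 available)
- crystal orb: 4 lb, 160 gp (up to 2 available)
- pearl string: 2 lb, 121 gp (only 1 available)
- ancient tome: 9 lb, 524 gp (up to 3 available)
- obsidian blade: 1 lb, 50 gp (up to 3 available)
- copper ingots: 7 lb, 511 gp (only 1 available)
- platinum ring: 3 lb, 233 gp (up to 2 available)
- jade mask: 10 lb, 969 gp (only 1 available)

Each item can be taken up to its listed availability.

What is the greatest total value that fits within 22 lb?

1834

By value per lb: jade mask 96.90, platinum ring 77.67, copper ingots 73.00 lead.
Greedy by ratio would take pearl string + 3×obsidian blade + 2×platinum ring + jade mask: 21 lb used, total 1706.
Dropping 3×obsidian blade and platinum ring frees 6 lb; slotting in copper ingots (7 lb) lifts the total to 1834 at 22 lb.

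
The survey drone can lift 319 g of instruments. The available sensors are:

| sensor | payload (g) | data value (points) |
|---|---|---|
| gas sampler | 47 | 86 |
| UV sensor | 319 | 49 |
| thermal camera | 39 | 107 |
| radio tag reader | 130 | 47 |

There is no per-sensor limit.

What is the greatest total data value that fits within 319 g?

8×thermal camera uses 312 of the 319 g and totals 856.
Every other selection either busts 319 g or fails to beat 856.

856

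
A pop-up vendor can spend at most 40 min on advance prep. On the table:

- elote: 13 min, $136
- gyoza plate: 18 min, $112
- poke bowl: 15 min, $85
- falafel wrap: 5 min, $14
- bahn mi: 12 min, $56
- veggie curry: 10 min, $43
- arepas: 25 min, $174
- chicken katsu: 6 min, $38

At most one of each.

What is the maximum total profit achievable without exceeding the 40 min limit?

Best packing: elote + arepas — 38 min, 310 total.
The spare 2 min is too small for any remaining dish, and no exchange beats 310.

310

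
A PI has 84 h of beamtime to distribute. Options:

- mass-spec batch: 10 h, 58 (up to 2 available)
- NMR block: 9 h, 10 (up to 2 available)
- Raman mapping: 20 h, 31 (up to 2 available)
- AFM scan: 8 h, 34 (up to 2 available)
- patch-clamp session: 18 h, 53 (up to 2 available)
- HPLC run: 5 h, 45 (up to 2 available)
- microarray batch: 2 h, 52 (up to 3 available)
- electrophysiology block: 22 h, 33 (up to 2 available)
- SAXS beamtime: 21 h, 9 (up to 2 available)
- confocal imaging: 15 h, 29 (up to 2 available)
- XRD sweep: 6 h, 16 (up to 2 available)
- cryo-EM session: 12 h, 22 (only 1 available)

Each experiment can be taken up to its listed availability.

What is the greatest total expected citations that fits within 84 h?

2×mass-spec batch + 2×AFM scan + patch-clamp session + 2×HPLC run + 3×microarray batch + 2×XRD sweep uses 82 of the 84 h and totals 515.
The spare 2 h is too small for any remaining experiment, and no exchange beats 515.

515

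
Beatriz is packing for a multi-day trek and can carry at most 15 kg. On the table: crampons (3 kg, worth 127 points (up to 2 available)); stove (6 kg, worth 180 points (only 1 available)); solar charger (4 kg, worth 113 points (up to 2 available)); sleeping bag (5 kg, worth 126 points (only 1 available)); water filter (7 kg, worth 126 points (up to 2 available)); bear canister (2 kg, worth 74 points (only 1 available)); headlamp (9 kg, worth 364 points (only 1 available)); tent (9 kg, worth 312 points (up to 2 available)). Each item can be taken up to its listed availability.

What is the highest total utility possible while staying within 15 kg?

618

Density check — crampons 42.33, headlamp 40.44, bear canister 37.00, tent 34.67 are the best per kg.
2×crampons + headlamp uses 15 of the 15 kg and totals 618.
Every other selection either busts 15 kg or exceeds an availability limit or fails to beat 618.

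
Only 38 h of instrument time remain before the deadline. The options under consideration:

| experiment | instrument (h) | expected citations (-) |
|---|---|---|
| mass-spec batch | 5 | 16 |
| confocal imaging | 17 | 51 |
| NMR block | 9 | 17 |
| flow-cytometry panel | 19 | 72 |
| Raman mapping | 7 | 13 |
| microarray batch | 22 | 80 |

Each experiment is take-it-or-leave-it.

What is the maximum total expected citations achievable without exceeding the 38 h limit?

Density check — flow-cytometry panel 3.79, microarray batch 3.64, mass-spec batch 3.20, confocal imaging 3.00 are the best per h.
Taking the top-ratio experiments first gives mass-spec batch + NMR block + flow-cytometry panel for 105 (33 h).
Dropping mass-spec batch and NMR block frees 14 h; slotting in confocal imaging (17 h) lifts the total to 123 at 36 h.

123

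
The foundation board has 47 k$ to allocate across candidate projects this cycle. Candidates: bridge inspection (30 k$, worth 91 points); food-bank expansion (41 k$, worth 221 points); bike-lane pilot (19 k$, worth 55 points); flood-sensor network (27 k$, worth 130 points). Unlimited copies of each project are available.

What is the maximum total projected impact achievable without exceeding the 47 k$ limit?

The ratio ordering already packs tightly: food-bank expansion, 41 k$, 221.
Every other selection either busts 47 k$ or fails to beat 221.

221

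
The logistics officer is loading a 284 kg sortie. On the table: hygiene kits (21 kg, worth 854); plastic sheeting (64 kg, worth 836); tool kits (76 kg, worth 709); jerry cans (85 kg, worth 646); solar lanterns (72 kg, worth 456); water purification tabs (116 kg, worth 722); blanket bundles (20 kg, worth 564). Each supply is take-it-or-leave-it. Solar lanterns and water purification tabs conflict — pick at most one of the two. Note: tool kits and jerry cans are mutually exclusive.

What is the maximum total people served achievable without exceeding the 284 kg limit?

3419

Taking hygiene kits + plastic sheeting + tool kits + solar lanterns + blanket bundles: 253 kg used, 3419 in people served.
No other feasible combination exceeds 3419.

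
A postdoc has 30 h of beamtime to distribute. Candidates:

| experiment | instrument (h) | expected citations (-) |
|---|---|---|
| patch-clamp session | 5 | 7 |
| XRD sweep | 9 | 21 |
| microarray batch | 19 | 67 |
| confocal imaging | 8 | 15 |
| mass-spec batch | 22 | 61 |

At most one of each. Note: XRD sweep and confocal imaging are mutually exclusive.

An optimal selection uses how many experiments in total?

Optimal total is 88.
One optimal bundle: XRD sweep + microarray batch (28 h).
All optima have 2 experiments.

2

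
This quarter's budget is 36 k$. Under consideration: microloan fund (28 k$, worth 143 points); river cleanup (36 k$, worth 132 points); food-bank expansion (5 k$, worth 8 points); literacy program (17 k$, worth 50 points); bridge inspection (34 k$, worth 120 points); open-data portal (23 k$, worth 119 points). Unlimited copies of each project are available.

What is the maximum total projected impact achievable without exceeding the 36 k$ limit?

Taking the top-ratio projects first gives 2×food-bank expansion + open-data portal for 135 (33 k$).
The 28 k$ tied up in food-bank expansion and open-data portal is better spent on microloan fund — total rises to 151 (33 k$).
No other feasible combination exceeds 151.

151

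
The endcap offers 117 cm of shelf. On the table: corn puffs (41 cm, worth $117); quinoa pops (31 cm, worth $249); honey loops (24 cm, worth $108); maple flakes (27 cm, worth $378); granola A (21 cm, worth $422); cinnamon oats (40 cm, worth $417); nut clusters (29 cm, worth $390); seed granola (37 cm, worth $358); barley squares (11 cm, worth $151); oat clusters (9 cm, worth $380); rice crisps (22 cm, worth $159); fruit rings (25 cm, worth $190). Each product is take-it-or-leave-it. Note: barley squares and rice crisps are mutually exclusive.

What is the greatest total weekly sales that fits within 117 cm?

1819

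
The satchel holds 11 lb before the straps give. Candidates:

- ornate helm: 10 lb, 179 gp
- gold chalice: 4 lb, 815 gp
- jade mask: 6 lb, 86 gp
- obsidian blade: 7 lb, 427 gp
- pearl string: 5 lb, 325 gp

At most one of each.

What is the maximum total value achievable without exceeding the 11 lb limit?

1242

The ratio heuristic lands on gold chalice + pearl string (1140) but leaves 2 lb idle.
Replace pearl string with obsidian blade: the trade gains 102 net, giving 1242 at 11 lb.
That's the maximum — no swap from here does better than 1242.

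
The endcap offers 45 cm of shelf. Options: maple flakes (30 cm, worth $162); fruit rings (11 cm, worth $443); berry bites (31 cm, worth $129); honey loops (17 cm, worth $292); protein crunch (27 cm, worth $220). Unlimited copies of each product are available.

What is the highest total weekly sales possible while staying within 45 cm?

Best packing: 4×fruit rings — 44 cm, 1772 total.
That's the maximum — no swap from here does better than 1772.

1772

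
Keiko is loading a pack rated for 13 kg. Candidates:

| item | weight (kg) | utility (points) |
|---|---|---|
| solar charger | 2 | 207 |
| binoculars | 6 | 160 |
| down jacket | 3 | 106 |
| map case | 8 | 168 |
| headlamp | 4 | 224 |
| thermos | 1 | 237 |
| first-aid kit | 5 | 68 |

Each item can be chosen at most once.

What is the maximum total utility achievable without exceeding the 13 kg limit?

828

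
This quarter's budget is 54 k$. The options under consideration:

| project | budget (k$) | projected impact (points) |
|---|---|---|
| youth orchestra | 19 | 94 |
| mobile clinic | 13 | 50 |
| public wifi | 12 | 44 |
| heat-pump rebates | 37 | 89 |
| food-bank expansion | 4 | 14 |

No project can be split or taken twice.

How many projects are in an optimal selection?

Best achievable projected impact is 202.
One optimal bundle: youth orchestra + mobile clinic + public wifi + food-bank expansion (48 k$).
Any selection reaching 202 contains exactly 4 projects.

4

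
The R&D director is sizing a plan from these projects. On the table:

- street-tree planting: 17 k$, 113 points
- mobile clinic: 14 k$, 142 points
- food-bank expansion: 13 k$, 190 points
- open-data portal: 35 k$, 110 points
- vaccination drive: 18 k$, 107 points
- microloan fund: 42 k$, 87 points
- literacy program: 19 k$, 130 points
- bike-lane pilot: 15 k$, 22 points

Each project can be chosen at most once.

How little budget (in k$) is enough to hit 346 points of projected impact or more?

Need the lightest bundle worth ≥ 346.
mobile clinic + food-bank expansion + bike-lane pilot reaches 354 using 42 k$.
No combination under 42 k$ hits 346.

42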